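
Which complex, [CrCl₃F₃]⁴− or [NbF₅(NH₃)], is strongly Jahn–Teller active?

[CrCl₃F₃]⁴−: Each chloride is −1; each fluoride is −1; balancing the −4 overall charge requires Cr(II). Cr sits in group 6, so the d-electron count is 6 − 2 = 4. Chloride and fluoride are weak-field ligands for a first-row metal, so the complex is high-spin. The t₂g³e_g¹ (high-spin) configuration has an unevenly filled e_g set; the Jahn–Teller theorem predicts a tetragonal distortion (typically axial elongation) to lift the degeneracy.
[NbF₅(NH₃)]: Each fluoride is −1; ammonia is neutral; balancing the 0 overall charge requires Nb(V). Nb sits in group 5, so the d-electron count is 5 − 5 = 0. The d⁰ configuration leaves the e_g set evenly filled (or empty) — no strong Jahn–Teller driving force.

[CrCl₃F₃]⁴−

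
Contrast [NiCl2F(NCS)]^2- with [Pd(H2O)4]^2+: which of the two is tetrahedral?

For [NiCl2F(NCS)]^2-: Summing ligand charges against the −2 overall charge gives an oxidation state of +2 for nickel. Nickel is a group-10 element; Ni(II) is therefore d⁸. Chloride, fluoride, and isothiocyanate are weak-field ligands. With weak-field ligands the CFSE gain from square planar is small, so a 3d d⁸ ion takes the sterically preferred tetrahedral geometry. → tetrahedral.
For [Pd(H2O)4]^2+: Summing ligand charges against the +2 overall charge gives an oxidation state of +2 for palladium. Group 10 minus oxidation state 2 gives a d⁸ configuration. A 4d d⁸ ion has a large crystal-field splitting; square planar leaves the high-energy d_{x²−y²} orbital empty and maximises CFSE. → square planar.

[NiCl2F(NCS)]^2-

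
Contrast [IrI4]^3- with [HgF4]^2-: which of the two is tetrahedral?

[HgF4]^2-

For [IrI4]^3-: Ligand charges: each iodide is −1. With an overall charge of −3 the iridium centre must be in the +1 oxidation state. Ir sits in group 9, so the d-electron count is 9 − 1 = 8. A 5d d⁸ ion has a large crystal-field splitting; square planar leaves the high-energy d_{x²−y²} orbital empty and maximises CFSE. → square planar.
For [HgF4]^2-: Ligand charges: each fluoride is −1. With an overall charge of −2 the mercury centre must be in the +2 oxidation state. Mercury is a group-12 element; Hg(II) is therefore d¹⁰. A d¹⁰ ion has no crystal-field stabilisation preference between square planar and tetrahedral, so four ligands adopt the sterically favoured tetrahedral geometry. → tetrahedral.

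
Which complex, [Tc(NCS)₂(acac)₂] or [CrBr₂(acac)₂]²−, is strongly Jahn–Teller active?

[Tc(NCS)₂(acac)₂]: Each isothiocyanate is −1; each acetylacetonate is −1; balancing the 0 overall charge requires Tc(IV). Group 7 minus oxidation state 4 gives a d³ configuration. The d³ configuration leaves the e_g set evenly filled (or empty) — no strong Jahn–Teller driving force.
[CrBr₂(acac)₂]²−: Summing ligand charges against the −2 overall charge gives an oxidation state of +2 for chromium. Cr sits in group 6, so the d-electron count is 6 − 2 = 4. Acetylacetonate and bromide are weak-field ligands for a first-row metal, so the complex is high-spin. The t₂g³e_g¹ (high-spin) configuration has an unevenly filled e_g set; the Jahn–Teller theorem predicts a tetragonal distortion (typically axial elongation) to lift the degeneracy.

[CrBr₂(acac)₂]²−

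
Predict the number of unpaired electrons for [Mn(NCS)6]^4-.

Ligand charges: each isothiocyanate is −1. With an overall charge of −4 the manganese centre must be in the +2 oxidation state.
Group 7 minus oxidation state 2 gives a d⁵ configuration.
The spin state decides the count: Isothiocyanate is a weak-field ligand for a first-row metal, so the complex is high-spin.
An octahedral high-spin d⁵ ion is t₂g³e_g², giving 5 unpaired electrons.

5 unpaired electrons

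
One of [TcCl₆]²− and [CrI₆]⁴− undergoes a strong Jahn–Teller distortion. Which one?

[TcCl₆]²−: Each chloride is −1; balancing the −2 overall charge requires Tc(IV). Technetium is a group-7 element; Tc(IV) is therefore d³. The d³ configuration leaves the e_g set evenly filled (or empty) — no strong Jahn–Teller driving force.
[CrI₆]⁴−: Summing ligand charges against the −4 overall charge gives an oxidation state of +2 for chromium. Cr sits in group 6, so the d-electron count is 6 − 2 = 4. Iodide is a weak-field ligand for a first-row metal, so the complex is high-spin. The t₂g³e_g¹ (high-spin) configuration has an unevenly filled e_g set; the Jahn–Teller theorem predicts a tetragonal distortion (typically axial elongation) to lift the degeneracy.

[CrI₆]⁴−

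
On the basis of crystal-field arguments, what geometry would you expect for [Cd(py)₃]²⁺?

trigonal planar

Ligand charges: pyridine is neutral. With an overall charge of +2 the cadmium centre must be in the +2 oxidation state.
Group 12 minus oxidation state 2 gives a d¹⁰ configuration.
With 3 monodentate ligands the coordination number is 3.
Three ligands around a d¹⁰ centre minimise repulsion in a trigonal-planar arrangement.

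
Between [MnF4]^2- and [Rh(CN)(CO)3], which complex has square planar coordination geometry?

For [MnF4]^2-: Each fluoride is −1; balancing the −2 overall charge requires Mn(II). Group 7 minus oxidation state 2 gives a d⁵ configuration. A high-spin d⁵ ion has zero CFSE in either geometry, so four ligands adopt the sterically favoured tetrahedral geometry. → tetrahedral.
For [Rh(CN)(CO)3]: Ligand charges: each cyanide is −1; carbonyl is neutral. With an overall charge of 0 the rhodium centre must be in the +1 oxidation state. Rhodium is a group-9 element; Rh(I) is therefore d⁸. A 4d d⁸ ion has a large crystal-field splitting; square planar leaves the high-energy d_{x²−y²} orbital empty and maximises CFSE. → square planar.

[Rh(CN)(CO)3]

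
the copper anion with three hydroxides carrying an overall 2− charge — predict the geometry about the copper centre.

trigonal planar

Ligand charges: each hydroxide is −1. With an overall charge of −2 the copper centre must be in the +1 oxidation state.
Copper is a group-11 element; Cu(I) is therefore d¹⁰.
Coordination number: 3.
Three ligands around a d¹⁰ centre minimise repulsion in a trigonal-planar arrangement.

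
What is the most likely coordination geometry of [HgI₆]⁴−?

octahedral

Ligand charges: each iodide is −1. With an overall charge of −4 the mercury centre must be in the +2 oxidation state.
Group 12 minus oxidation state 2 gives a d¹⁰ configuration.
Coordination number: 6.
Six donors around a single metal centre give an octahedral coordination sphere.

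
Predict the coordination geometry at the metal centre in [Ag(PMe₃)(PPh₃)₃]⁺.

tetrahedral

Ligand charges: trimethylphosphine is neutral; triphenylphosphine is neutral. With an overall charge of +1 the silver centre must be in the +1 oxidation state.
Silver is a group-11 element; Ag(I) is therefore d¹⁰.
Coordination number: 4.
A d¹⁰ ion has no crystal-field stabilisation preference between square planar and tetrahedral, so four ligands adopt the sterically favoured tetrahedral geometry.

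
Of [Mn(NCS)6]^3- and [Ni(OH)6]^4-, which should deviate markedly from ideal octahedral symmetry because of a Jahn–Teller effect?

[Mn(NCS)6]^3-: Ligand charges: each isothiocyanate is −1. With an overall charge of −3 the manganese centre must be in the +3 oxidation state. Manganese is a group-7 element; Mn(III) is therefore d⁴. Isothiocyanate is a weak-field ligand for a first-row metal, so the complex is high-spin. The t₂g³e_g¹ (high-spin) configuration has an unevenly filled e_g set; the Jahn–Teller theorem predicts a tetragonal distortion (typically axial elongation) to lift the degeneracy.
[Ni(OH)6]^4-: Each hydroxide is −1; balancing the −4 overall charge requires Ni(II). Group 10 minus oxidation state 2 gives a d⁸ configuration. The d⁸ configuration leaves the e_g set evenly filled (or empty) — no strong Jahn–Teller driving force.

[Mn(NCS)6]^3-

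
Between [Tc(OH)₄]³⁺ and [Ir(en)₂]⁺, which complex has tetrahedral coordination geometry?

[Tc(OH)₄]³⁺

For [Tc(OH)₄]³⁺: Ligand charges: each hydroxide is −1. With an overall charge of +3 the technetium centre must be in the +7 oxidation state. Group 7 minus oxidation state 7 gives a d⁰ configuration. A d⁰ ion has no crystal-field stabilisation preference between square planar and tetrahedral, so four ligands adopt the sterically favoured tetrahedral geometry. → tetrahedral.
For [Ir(en)₂]⁺: Ligand charges: ethylenediamine is neutral. With an overall charge of +1 the iridium centre must be in the +1 oxidation state. Group 9 minus oxidation state 1 gives a d⁸ configuration. A 5d d⁸ ion has a large crystal-field splitting; square planar leaves the high-energy d_{x²−y²} orbital empty and maximises CFSE. → square planar.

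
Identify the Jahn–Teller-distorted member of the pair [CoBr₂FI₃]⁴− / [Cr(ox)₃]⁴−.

[Cr(ox)₃]⁴−

[CoBr₂FI₃]⁴−: Summing ligand charges against the −4 overall charge gives an oxidation state of +2 for cobalt. Group 9 minus oxidation state 2 gives a d⁷ configuration. Bromide, fluoride, and iodide are weak-field ligands for a first-row metal, so the complex is high-spin. The d⁷ configuration leaves the e_g set evenly filled (or empty) — no strong Jahn–Teller driving force.
[Cr(ox)₃]⁴−: Ligand charges: each oxalate is −2. With an overall charge of −4 the chromium centre must be in the +2 oxidation state. Chromium is a group-6 element; Cr(II) is therefore d⁴. Oxalate is a weak-field ligand for a first-row metal, so the complex is high-spin. The t₂g³e_g¹ (high-spin) configuration has an unevenly filled e_g set; the Jahn–Teller theorem predicts a tetragonal distortion (typically axial elongation) to lift the degeneracy.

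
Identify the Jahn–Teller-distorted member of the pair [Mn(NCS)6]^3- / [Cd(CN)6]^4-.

[Mn(NCS)6]^3-: Ligand charges: each isothiocyanate is −1. With an overall charge of −3 the manganese centre must be in the +3 oxidation state. Manganese is a group-7 element; Mn(III) is therefore d⁴. Isothiocyanate is a weak-field ligand for a first-row metal, so the complex is high-spin. The t₂g³e_g¹ (high-spin) configuration has an unevenly filled e_g set; the Jahn–Teller theorem predicts a tetragonal distortion (typically axial elongation) to lift the degeneracy.
[Cd(CN)6]^4-: Each cyanide is −1; balancing the −4 overall charge requires Cd(II). Group 12 minus oxidation state 2 gives a d¹⁰ configuration. The d¹⁰ configuration leaves the e_g set evenly filled (or empty) — no strong Jahn–Teller driving force.

[Mn(NCS)6]^3-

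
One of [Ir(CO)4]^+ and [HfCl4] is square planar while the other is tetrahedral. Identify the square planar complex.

[Ir(CO)4]^+

For [Ir(CO)4]^+: Ligand charges: carbonyl is neutral. With an overall charge of +1 the iridium centre must be in the +1 oxidation state. Iridium is a group-9 element; Ir(I) is therefore d⁸. A 5d d⁸ ion has a large crystal-field splitting; square planar leaves the high-energy d_{x²−y²} orbital empty and maximises CFSE. → square planar.
For [HfCl4]: Each chloride is −1; balancing the 0 overall charge requires Hf(IV). Hafnium is a group-4 element; Hf(IV) is therefore d⁰. A d⁰ ion has no crystal-field stabilisation preference between square planar and tetrahedral, so four ligands adopt the sterically favoured tetrahedral geometry. → tetrahedral.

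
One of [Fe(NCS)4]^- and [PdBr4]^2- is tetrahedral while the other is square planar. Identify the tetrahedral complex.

For [Fe(NCS)4]^-: Each isothiocyanate is −1; balancing the −1 overall charge requires Fe(III). Iron is a group-8 element; Fe(III) is therefore d⁵. A high-spin d⁵ ion has zero CFSE in either geometry, so four ligands adopt the sterically favoured tetrahedral geometry. → tetrahedral.
For [PdBr4]^2-: Ligand charges: each bromide is −1. With an overall charge of −2 the palladium centre must be in the +2 oxidation state. Palladium is a group-10 element; Pd(II) is therefore d⁸. A 4d d⁸ ion has a large crystal-field splitting; square planar leaves the high-energy d_{x²−y²} orbital empty and maximises CFSE. → square planar.

[Fe(NCS)4]^-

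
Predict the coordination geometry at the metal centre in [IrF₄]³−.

Ligand charges: each fluoride is −1. With an overall charge of −3 the iridium centre must be in the +1 oxidation state.
Iridium is a group-9 element; Ir(I) is therefore d⁸.
Coordination number: 4.
A 5d d⁸ ion has a large crystal-field splitting; square planar leaves the high-energy d_{x²−y²} orbital empty and maximises CFSE.

square planar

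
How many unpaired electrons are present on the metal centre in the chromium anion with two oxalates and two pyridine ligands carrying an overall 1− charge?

3 unpaired electrons

Summing ligand charges against the −1 overall charge gives an oxidation state of +3 for chromium.
Group 6 minus oxidation state 3 gives a d³ configuration.
Counting donor atoms: 2×oxalate (bidentate) → 4 donors; 2×pyridine (monodentate) → 2 donors. Coordination number = 6.
In an octahedral field the d³ configuration is t₂g³e_g⁰ (only one arrangement possible), giving 3 unpaired electrons.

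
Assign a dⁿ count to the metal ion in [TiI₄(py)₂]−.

Each iodide is −1; pyridine is neutral; balancing the −1 overall charge requires Ti(III).
Group 4 minus oxidation state 3 gives a d¹ configuration.

d¹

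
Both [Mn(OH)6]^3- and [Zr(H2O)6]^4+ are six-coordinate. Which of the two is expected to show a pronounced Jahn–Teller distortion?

[Mn(OH)6]^3-: Each hydroxide is −1; balancing the −3 overall charge requires Mn(III). Manganese is a group-7 element; Mn(III) is therefore d⁴. Hydroxide is a weak-field ligand for a first-row metal, so the complex is high-spin. The t₂g³e_g¹ (high-spin) configuration has an unevenly filled e_g set; the Jahn–Teller theorem predicts a tetragonal distortion (typically axial elongation) to lift the degeneracy.
[Zr(H2O)6]^4+: Ligand charges: water is neutral. With an overall charge of +4 the zirconium centre must be in the +4 oxidation state. Zirconium is a group-4 element; Zr(IV) is therefore d⁰. The d⁰ configuration leaves the e_g set evenly filled (or empty) — no strong Jahn–Teller driving force.

[Mn(OH)6]^3-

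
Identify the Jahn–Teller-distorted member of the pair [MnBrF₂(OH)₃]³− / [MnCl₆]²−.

[MnBrF₂(OH)₃]³−: Ligand charges: each bromide is −1; each fluoride is −1; each hydroxide is −1. With an overall charge of −3 the manganese centre must be in the +3 oxidation state. Manganese is a group-7 element; Mn(III) is therefore d⁴. Bromide, fluoride, and hydroxide are weak-field ligands for a first-row metal, so the complex is high-spin. The t₂g³e_g¹ (high-spin) configuration has an unevenly filled e_g set; the Jahn–Teller theorem predicts a tetragonal distortion (typically axial elongation) to lift the degeneracy.
[MnCl₆]²−: Summing ligand charges against the −2 overall charge gives an oxidation state of +4 for manganese. Mn sits in group 7, so the d-electron count is 7 − 4 = 3. The d³ configuration leaves the e_g set evenly filled (or empty) — no strong Jahn–Teller driving force.

[MnBrF₂(OH)₃]³−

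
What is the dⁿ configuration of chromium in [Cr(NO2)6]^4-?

d4

Each nitro (N-bound nitrite) is −1; balancing the −4 overall charge requires Cr(II).
Group 6 minus oxidation state 2 gives a d⁴ configuration.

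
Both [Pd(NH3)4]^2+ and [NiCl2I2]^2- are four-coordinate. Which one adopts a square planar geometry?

For [Pd(NH3)4]^2+: Summing ligand charges against the +2 overall charge gives an oxidation state of +2 for palladium. Group 10 minus oxidation state 2 gives a d⁸ configuration. A 4d d⁸ ion has a large crystal-field splitting; square planar leaves the high-energy d_{x²−y²} orbital empty and maximises CFSE. → square planar.
For [NiCl2I2]^2-: Ligand charges: each chloride is −1; each iodide is −1. With an overall charge of −2 the nickel centre must be in the +2 oxidation state. Nickel is a group-10 element; Ni(II) is therefore d⁸. Chloride and iodide are weak-field ligands. With weak-field ligands the CFSE gain from square planar is small, so a 3d d⁸ ion takes the sterically preferred tetrahedral geometry. → tetrahedral.

[Pd(NH3)4]^2+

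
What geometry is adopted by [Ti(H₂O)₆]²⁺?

Ligand charges: water is neutral. With an overall charge of +2 the titanium centre must be in the +2 oxidation state.
Group 4 minus oxidation state 2 gives a d² configuration.
With 6 monodentate ligands the coordination number is 6.
Six donors around a single metal centre give an octahedral coordination sphere.

octahedral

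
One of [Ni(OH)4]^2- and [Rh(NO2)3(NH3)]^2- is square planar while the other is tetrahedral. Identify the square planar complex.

For [Ni(OH)4]^2-: Summing ligand charges against the −2 overall charge gives an oxidation state of +2 for nickel. Ni sits in group 10, so the d-electron count is 10 − 2 = 8. Hydroxide is a weak-field ligand. With weak-field ligands the CFSE gain from square planar is small, so a 3d d⁸ ion takes the sterically preferred tetrahedral geometry. → tetrahedral.
For [Rh(NO2)3(NH3)]^2-: Summing ligand charges against the −2 overall charge gives an oxidation state of +1 for rhodium. Group 9 minus oxidation state 1 gives a d⁸ configuration. A 4d d⁸ ion has a large crystal-field splitting; square planar leaves the high-energy d_{x²−y²} orbital empty and maximises CFSE. → square planar.

[Rh(NO2)3(NH3)]^2-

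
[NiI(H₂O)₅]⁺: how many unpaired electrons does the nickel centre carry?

Each iodide is −1; water is neutral; balancing the +1 overall charge requires Ni(II).
Group 10 minus oxidation state 2 gives a d⁸ configuration.
In an octahedral field the d⁸ configuration is t₂g⁶e_g² (only one arrangement possible), giving 2 unpaired electrons.

2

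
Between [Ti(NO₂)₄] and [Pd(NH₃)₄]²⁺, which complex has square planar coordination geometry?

For [Ti(NO₂)₄]: Summing ligand charges against the 0 overall charge gives an oxidation state of +4 for titanium. Titanium is a group-4 element; Ti(IV) is therefore d⁰. A d⁰ ion has no crystal-field stabilisation preference between square planar and tetrahedral, so four ligands adopt the sterically favoured tetrahedral geometry. → tetrahedral.
For [Pd(NH₃)₄]²⁺: Ligand charges: ammonia is neutral. With an overall charge of +2 the palladium centre must be in the +2 oxidation state. Pd sits in group 10, so the d-electron count is 10 − 2 = 8. A 4d d⁸ ion has a large crystal-field splitting; square planar leaves the high-energy d_{x²−y²} orbital empty and maximises CFSE. → square planar.

[Pd(NH₃)₄]²⁺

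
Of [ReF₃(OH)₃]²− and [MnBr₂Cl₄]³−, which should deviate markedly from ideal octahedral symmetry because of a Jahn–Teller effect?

[ReF₃(OH)₃]²−: Ligand charges: each fluoride is −1; each hydroxide is −1. With an overall charge of −2 the rhenium centre must be in the +4 oxidation state. Rhenium is a group-7 element; Re(IV) is therefore d³. The d³ configuration leaves the e_g set evenly filled (or empty) — no strong Jahn–Teller driving force.
[MnBr₂Cl₄]³−: Ligand charges: each bromide is −1; each chloride is −1. With an overall charge of −3 the manganese centre must be in the +3 oxidation state. Group 7 minus oxidation state 3 gives a d⁴ configuration. Bromide and chloride are weak-field ligands for a first-row metal, so the complex is high-spin. The t₂g³e_g¹ (high-spin) configuration has an unevenly filled e_g set; the Jahn–Teller theorem predicts a tetragonal distortion (typically axial elongation) to lift the degeneracy.

[MnBr₂Cl₄]³−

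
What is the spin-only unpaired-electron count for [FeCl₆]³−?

Summing ligand charges against the −3 overall charge gives an oxidation state of +3 for iron.
Fe sits in group 8, so the d-electron count is 8 − 3 = 5.
The spin state decides the count: Chloride is a weak-field ligand for a first-row metal, so the complex is high-spin.
An octahedral high-spin d⁵ ion is t₂g³e_g², giving 5 unpaired electrons.

5 unpaired electrons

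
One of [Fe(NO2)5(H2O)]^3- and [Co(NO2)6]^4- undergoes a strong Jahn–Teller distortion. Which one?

[Co(NO2)6]^4-

[Fe(NO2)5(H2O)]^3-: Ligand charges: each nitro (N-bound nitrite) is −1; water is neutral. With an overall charge of −3 the iron centre must be in the +2 oxidation state. Fe sits in group 8, so the d-electron count is 8 − 2 = 6. Nitro (N-bound nitrite) is a strong-field ligand (high in the spectrochemical series) for a first-row metal, so the complex is low-spin. The d⁶ configuration leaves the e_g set evenly filled (or empty) — no strong Jahn–Teller driving force.
[Co(NO2)6]^4-: Summing ligand charges against the −4 overall charge gives an oxidation state of +2 for cobalt. Co sits in group 9, so the d-electron count is 9 − 2 = 7. Nitro (N-bound nitrite) is a strong-field ligand (high in the spectrochemical series) for a first-row metal, so the complex is low-spin. The t₂g⁶e_g¹ (low-spin) configuration has an unevenly filled e_g set; the Jahn–Teller theorem predicts a tetragonal distortion (typically axial elongation) to lift the degeneracy.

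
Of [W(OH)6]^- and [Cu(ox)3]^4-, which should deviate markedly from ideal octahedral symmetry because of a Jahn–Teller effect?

[W(OH)6]^-: Ligand charges: each hydroxide is −1. With an overall charge of −1 the tungsten centre must be in the +5 oxidation state. W sits in group 6, so the d-electron count is 6 − 5 = 1. The d¹ configuration leaves the e_g set evenly filled (or empty) — no strong Jahn–Teller driving force.
[Cu(ox)3]^4-: Ligand charges: each oxalate is −2. With an overall charge of −4 the copper centre must be in the +2 oxidation state. Group 11 minus oxidation state 2 gives a d⁹ configuration. The t₂g⁶e_g³ configuration has an unevenly filled e_g set; the Jahn–Teller theorem predicts a tetragonal distortion (typically axial elongation) to lift the degeneracy.

[Cu(ox)3]^4-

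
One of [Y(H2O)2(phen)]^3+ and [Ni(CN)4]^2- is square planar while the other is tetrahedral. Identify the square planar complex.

[Ni(CN)4]^2-

For [Y(H2O)2(phen)]^3+: Summing ligand charges against the +3 overall charge gives an oxidation state of +3 for yttrium. Y sits in group 3, so the d-electron count is 3 − 3 = 0. A d⁰ ion has no crystal-field stabilisation preference between square planar and tetrahedral, so four ligands adopt the sterically favoured tetrahedral geometry. → tetrahedral.
For [Ni(CN)4]^2-: Ligand charges: each cyanide is −1. With an overall charge of −2 the nickel centre must be in the +2 oxidation state. Ni sits in group 10, so the d-electron count is 10 − 2 = 8. Cyanide is a strong-field ligand (high in the spectrochemical series). A 3d d⁸ ion with strong-field ligands gains enough CFSE to favour square planar over tetrahedral. → square planar.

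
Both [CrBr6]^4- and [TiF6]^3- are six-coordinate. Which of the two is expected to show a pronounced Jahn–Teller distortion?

[CrBr6]^4-

[CrBr6]^4-: Ligand charges: each bromide is −1. With an overall charge of −4 the chromium centre must be in the +2 oxidation state. Group 6 minus oxidation state 2 gives a d⁴ configuration. Bromide is a weak-field ligand for a first-row metal, so the complex is high-spin. The t₂g³e_g¹ (high-spin) configuration has an unevenly filled e_g set; the Jahn–Teller theorem predicts a tetragonal distortion (typically axial elongation) to lift the degeneracy.
[TiF6]^3-: Ligand charges: each fluoride is −1. With an overall charge of −3 the titanium centre must be in the +3 oxidation state. Titanium is a group-4 element; Ti(III) is therefore d¹. The d¹ configuration leaves the e_g set evenly filled (or empty) — no strong Jahn–Teller driving force.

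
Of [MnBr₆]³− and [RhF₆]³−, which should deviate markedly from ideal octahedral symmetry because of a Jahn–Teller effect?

[MnBr₆]³−

[MnBr₆]³−: Summing ligand charges against the −3 overall charge gives an oxidation state of +3 for manganese. Mn sits in group 7, so the d-electron count is 7 − 3 = 4. Bromide is a weak-field ligand for a first-row metal, so the complex is high-spin. The t₂g³e_g¹ (high-spin) configuration has an unevenly filled e_g set; the Jahn–Teller theorem predicts a tetragonal distortion (typically axial elongation) to lift the degeneracy.
[RhF₆]³−: Each fluoride is −1; balancing the −3 overall charge requires Rh(III). Group 9 minus oxidation state 3 gives a d⁶ configuration. A 4d ion has a large Δₒ and is invariably low-spin. The d⁶ configuration leaves the e_g set evenly filled (or empty) — no strong Jahn–Teller driving force.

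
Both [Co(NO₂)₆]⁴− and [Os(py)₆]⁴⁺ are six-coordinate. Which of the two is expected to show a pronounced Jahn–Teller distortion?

[Co(NO₂)₆]⁴−: Ligand charges: each nitro (N-bound nitrite) is −1. With an overall charge of −4 the cobalt centre must be in the +2 oxidation state. Co sits in group 9, so the d-electron count is 9 − 2 = 7. Nitro (N-bound nitrite) is a strong-field ligand (high in the spectrochemical series) for a first-row metal, so the complex is low-spin. The t₂g⁶e_g¹ (low-spin) configuration has an unevenly filled e_g set; the Jahn–Teller theorem predicts a tetragonal distortion (typically axial elongation) to lift the degeneracy.
[Os(py)₆]⁴⁺: Pyridine is neutral; balancing the +4 overall charge requires Os(IV). Osmium is a group-8 element; Os(IV) is therefore d⁴. A 5d ion has a large Δₒ and is invariably low-spin. The d⁴ configuration leaves the e_g set evenly filled (or empty) — no strong Jahn–Teller driving force.

[Co(NO₂)₆]⁴−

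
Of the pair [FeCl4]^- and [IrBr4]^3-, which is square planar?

[IrBr4]^3-

For [FeCl4]^-: Ligand charges: each chloride is −1. With an overall charge of −1 the iron centre must be in the +3 oxidation state. Group 8 minus oxidation state 3 gives a d⁵ configuration. A high-spin d⁵ ion has zero CFSE in either geometry, so four ligands adopt the sterically favoured tetrahedral geometry. → tetrahedral.
For [IrBr4]^3-: Summing ligand charges against the −3 overall charge gives an oxidation state of +1 for iridium. Group 9 minus oxidation state 1 gives a d⁸ configuration. A 5d d⁸ ion has a large crystal-field splitting; square planar leaves the high-energy d_{x²−y²} orbital empty and maximises CFSE. → square planar.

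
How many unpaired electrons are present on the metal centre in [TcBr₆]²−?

Each bromide is −1; balancing the −2 overall charge requires Tc(IV).
Tc sits in group 7, so the d-electron count is 7 − 4 = 3.
In an octahedral field the d³ configuration is t₂g³e_g⁰ (only one arrangement possible), giving 3 unpaired electrons.

3 unpaired electrons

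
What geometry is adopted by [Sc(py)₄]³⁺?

tetrahedral

Pyridine is neutral; balancing the +3 overall charge requires Sc(III).
Group 3 minus oxidation state 3 gives a d⁰ configuration.
Coordination number: 4.
A d⁰ ion has no crystal-field stabilisation preference between square planar and tetrahedral, so four ligands adopt the sterically favoured tetrahedral geometry.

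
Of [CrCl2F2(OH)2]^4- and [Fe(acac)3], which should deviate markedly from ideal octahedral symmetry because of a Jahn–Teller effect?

[CrCl2F2(OH)2]^4-

[CrCl2F2(OH)2]^4-: Each chloride is −1; each fluoride is −1; each hydroxide is −1; balancing the −4 overall charge requires Cr(II). Cr sits in group 6, so the d-electron count is 6 − 2 = 4. Chloride, fluoride, and hydroxide are weak-field ligands for a first-row metal, so the complex is high-spin. The t₂g³e_g¹ (high-spin) configuration has an unevenly filled e_g set; the Jahn–Teller theorem predicts a tetragonal distortion (typically axial elongation) to lift the degeneracy.
[Fe(acac)3]: Summing ligand charges against the 0 overall charge gives an oxidation state of +3 for iron. Iron is a group-8 element; Fe(III) is therefore d⁵. Acetylacetonate is a weak-field ligand for a first-row metal, so the complex is high-spin. The d⁵ configuration leaves the e_g set evenly filled (or empty) — no strong Jahn–Teller driving force.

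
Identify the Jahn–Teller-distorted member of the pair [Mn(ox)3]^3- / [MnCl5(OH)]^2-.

[Mn(ox)3]^3-

[Mn(ox)3]^3-: Ligand charges: each oxalate is −2. With an overall charge of −3 the manganese centre must be in the +3 oxidation state. Mn sits in group 7, so the d-electron count is 7 − 3 = 4. Oxalate is a weak-field ligand for a first-row metal, so the complex is high-spin. The t₂g³e_g¹ (high-spin) configuration has an unevenly filled e_g set; the Jahn–Teller theorem predicts a tetragonal distortion (typically axial elongation) to lift the degeneracy.
[MnCl5(OH)]^2-: Summing ligand charges against the −2 overall charge gives an oxidation state of +4 for manganese. Mn sits in group 7, so the d-electron count is 7 − 4 = 3. The d³ configuration leaves the e_g set evenly filled (or empty) — no strong Jahn–Teller driving force.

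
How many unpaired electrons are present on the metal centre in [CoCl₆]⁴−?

3

Summing ligand charges against the −4 overall charge gives an oxidation state of +2 for cobalt.
Cobalt is a group-9 element; Co(II) is therefore d⁷.
The spin state decides the count: Chloride is a weak-field ligand for a first-row metal, so the complex is high-spin.
An octahedral high-spin d⁷ ion is t₂g⁵e_g², giving 3 unpaired electrons.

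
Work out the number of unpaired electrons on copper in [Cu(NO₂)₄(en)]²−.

1

Each nitro (N-bound nitrite) is −1; ethylenediamine is neutral; balancing the −2 overall charge requires Cu(II).
Group 11 minus oxidation state 2 gives a d⁹ configuration.
Counting donor atoms: 4×nitro (N-bound nitrite) (monodentate) → 4 donors; 1×ethylenediamine (bidentate) → 2 donors. Coordination number = 6.
In an octahedral field the d⁹ configuration is t₂g⁶e_g³ (only one arrangement possible), giving 1 unpaired electron.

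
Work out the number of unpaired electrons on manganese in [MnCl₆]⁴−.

Summing ligand charges against the −4 overall charge gives an oxidation state of +2 for manganese.
Group 7 minus oxidation state 2 gives a d⁵ configuration.
The spin state decides the count: Chloride is a weak-field ligand for a first-row metal, so the complex is high-spin.
An octahedral high-spin d⁵ ion is t₂g³e_g², giving 5 unpaired electrons.

5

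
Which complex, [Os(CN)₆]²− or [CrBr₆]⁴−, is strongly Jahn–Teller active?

[CrBr₆]⁴−

[Os(CN)₆]²−: Summing ligand charges against the −2 overall charge gives an oxidation state of +4 for osmium. Group 8 minus oxidation state 4 gives a d⁴ configuration. A 5d ion has a large Δₒ and is invariably low-spin. The d⁴ configuration leaves the e_g set evenly filled (or empty) — no strong Jahn–Teller driving force.
[CrBr₆]⁴−: Ligand charges: each bromide is −1. With an overall charge of −4 the chromium centre must be in the +2 oxidation state. Chromium is a group-6 element; Cr(II) is therefore d⁴. Bromide is a weak-field ligand for a first-row metal, so the complex is high-spin. The t₂g³e_g¹ (high-spin) configuration has an unevenly filled e_g set; the Jahn–Teller theorem predicts a tetragonal distortion (typically axial elongation) to lift the degeneracy.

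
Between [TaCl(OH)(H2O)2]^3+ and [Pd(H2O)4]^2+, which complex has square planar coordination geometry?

[Pd(H2O)4]^2+

For [TaCl(OH)(H2O)2]^3+: Summing ligand charges against the +3 overall charge gives an oxidation state of +5 for tantalum. Tantalum is a group-5 element; Ta(V) is therefore d⁰. A d⁰ ion has no crystal-field stabilisation preference between square planar and tetrahedral, so four ligands adopt the sterically favoured tetrahedral geometry. → tetrahedral.
For [Pd(H2O)4]^2+: Water is neutral; balancing the +2 overall charge requires Pd(II). Group 10 minus oxidation state 2 gives a d⁸ configuration. A 4d d⁸ ion has a large crystal-field splitting; square planar leaves the high-energy d_{x²−y²} orbital empty and maximises CFSE. → square planar.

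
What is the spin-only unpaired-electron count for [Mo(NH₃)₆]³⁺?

Ligand charges: ammonia is neutral. With an overall charge of +3 the molybdenum centre must be in the +3 oxidation state.
Group 6 minus oxidation state 3 gives a d³ configuration.
In an octahedral field the d³ configuration is t₂g³e_g⁰ (only one arrangement possible), giving 3 unpaired electrons.

3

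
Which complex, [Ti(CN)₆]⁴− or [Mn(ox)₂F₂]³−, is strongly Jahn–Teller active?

[Ti(CN)₆]⁴−: Summing ligand charges against the −4 overall charge gives an oxidation state of +2 for titanium. Titanium is a group-4 element; Ti(II) is therefore d². The d² configuration leaves the e_g set evenly filled (or empty) — no strong Jahn–Teller driving force.
[Mn(ox)₂F₂]³−: Ligand charges: each oxalate is −2; each fluoride is −1. With an overall charge of −3 the manganese centre must be in the +3 oxidation state. Manganese is a group-7 element; Mn(III) is therefore d⁴. Fluoride and oxalate are weak-field ligands for a first-row metal, so the complex is high-spin. The t₂g³e_g¹ (high-spin) configuration has an unevenly filled e_g set; the Jahn–Teller theorem predicts a tetragonal distortion (typically axial elongation) to lift the degeneracy.

[Mn(ox)₂F₂]³−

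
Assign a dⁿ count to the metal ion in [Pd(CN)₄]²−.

d⁸

Summing ligand charges against the −2 overall charge gives an oxidation state of +2 for palladium.
Group 10 minus oxidation state 2 gives a d⁸ configuration.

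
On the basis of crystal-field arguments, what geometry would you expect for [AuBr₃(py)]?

Summing ligand charges against the 0 overall charge gives an oxidation state of +3 for gold.
Gold is a group-11 element; Au(III) is therefore d⁸.
With 4 monodentate ligands the coordination number is 4.
A 5d d⁸ ion has a large crystal-field splitting; square planar leaves the high-energy d_{x²−y²} orbital empty and maximises CFSE.

square planar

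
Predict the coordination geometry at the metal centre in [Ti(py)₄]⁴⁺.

tetrahedral

Pyridine is neutral; balancing the +4 overall charge requires Ti(IV).
Ti sits in group 4, so the d-electron count is 4 − 4 = 0.
With 4 monodentate ligands the coordination number is 4.
A d⁰ ion has no crystal-field stabilisation preference between square planar and tetrahedral, so four ligands adopt the sterically favoured tetrahedral geometry.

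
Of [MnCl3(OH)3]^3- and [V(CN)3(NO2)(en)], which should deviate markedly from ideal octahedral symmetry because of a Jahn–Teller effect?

[MnCl3(OH)3]^3-

[MnCl3(OH)3]^3-: Each chloride is −1; each hydroxide is −1; balancing the −3 overall charge requires Mn(III). Mn sits in group 7, so the d-electron count is 7 − 3 = 4. Chloride and hydroxide are weak-field ligands for a first-row metal, so the complex is high-spin. The t₂g³e_g¹ (high-spin) configuration has an unevenly filled e_g set; the Jahn–Teller theorem predicts a tetragonal distortion (typically axial elongation) to lift the degeneracy.
[V(CN)3(NO2)(en)]: Each cyanide is −1; each nitro (N-bound nitrite) is −1; ethylenediamine is neutral; balancing the 0 overall charge requires V(IV). Group 5 minus oxidation state 4 gives a d¹ configuration. The d¹ configuration leaves the e_g set evenly filled (or empty) — no strong Jahn–Teller driving force.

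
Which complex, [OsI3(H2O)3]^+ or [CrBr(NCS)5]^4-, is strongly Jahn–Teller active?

[OsI3(H2O)3]^+: Ligand charges: each iodide is −1; water is neutral. With an overall charge of +1 the osmium centre must be in the +4 oxidation state. Group 8 minus oxidation state 4 gives a d⁴ configuration. A 5d ion has a large Δₒ and is invariably low-spin. The d⁴ configuration leaves the e_g set evenly filled (or empty) — no strong Jahn–Teller driving force.
[CrBr(NCS)5]^4-: Each bromide is −1; each isothiocyanate is −1; balancing the −4 overall charge requires Cr(II). Cr sits in group 6, so the d-electron count is 6 − 2 = 4. Bromide and isothiocyanate are weak-field ligands for a first-row metal, so the complex is high-spin. The t₂g³e_g¹ (high-spin) configuration has an unevenly filled e_g set; the Jahn–Teller theorem predicts a tetragonal distortion (typically axial elongation) to lift the degeneracy.

[CrBr(NCS)5]^4-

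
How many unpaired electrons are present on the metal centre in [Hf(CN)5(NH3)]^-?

Ligand charges: each cyanide is −1; ammonia is neutral. With an overall charge of −1 the hafnium centre must be in the +4 oxidation state.
Hf sits in group 4, so the d-electron count is 4 − 4 = 0.
In an octahedral field the d⁰ configuration is t₂g⁰e_g⁰, giving 0 unpaired electrons.

0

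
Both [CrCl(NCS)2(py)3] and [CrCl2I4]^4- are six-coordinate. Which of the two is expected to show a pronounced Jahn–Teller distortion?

[CrCl(NCS)2(py)3]: Each chloride is −1; each isothiocyanate is −1; pyridine is neutral; balancing the 0 overall charge requires Cr(III). Chromium is a group-6 element; Cr(III) is therefore d³. The d³ configuration leaves the e_g set evenly filled (or empty) — no strong Jahn–Teller driving force.
[CrCl2I4]^4-: Ligand charges: each chloride is −1; each iodide is −1. With an overall charge of −4 the chromium centre must be in the +2 oxidation state. Cr sits in group 6, so the d-electron count is 6 − 2 = 4. Chloride and iodide are weak-field ligands for a first-row metal, so the complex is high-spin. The t₂g³e_g¹ (high-spin) configuration has an unevenly filled e_g set; the Jahn–Teller theorem predicts a tetragonal distortion (typically axial elongation) to lift the degeneracy.

[CrCl2I4]^4-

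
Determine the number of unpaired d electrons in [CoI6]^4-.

Ligand charges: each iodide is −1. With an overall charge of −4 the cobalt centre must be in the +2 oxidation state.
Group 9 minus oxidation state 2 gives a d⁷ configuration.
The spin state decides the count: Iodide is a weak-field ligand for a first-row metal, so the complex is high-spin.
An octahedral high-spin d⁷ ion is t₂g⁵e_g², giving 3 unpaired electrons.

3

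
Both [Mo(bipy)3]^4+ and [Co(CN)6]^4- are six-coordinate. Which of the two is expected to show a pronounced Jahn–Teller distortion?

[Mo(bipy)3]^4+: Ligand charges: 2,2′-bipyridine is neutral. With an overall charge of +4 the molybdenum centre must be in the +4 oxidation state. Molybdenum is a group-6 element; Mo(IV) is therefore d². The d² configuration leaves the e_g set evenly filled (or empty) — no strong Jahn–Teller driving force.
[Co(CN)6]^4-: Ligand charges: each cyanide is −1. With an overall charge of −4 the cobalt centre must be in the +2 oxidation state. Co sits in group 9, so the d-electron count is 9 − 2 = 7. Cyanide is a strong-field ligand (high in the spectrochemical series) for a first-row metal, so the complex is low-spin. The t₂g⁶e_g¹ (low-spin) configuration has an unevenly filled e_g set; the Jahn–Teller theorem predicts a tetragonal distortion (typically axial elongation) to lift the degeneracy.

[Co(CN)6]^4-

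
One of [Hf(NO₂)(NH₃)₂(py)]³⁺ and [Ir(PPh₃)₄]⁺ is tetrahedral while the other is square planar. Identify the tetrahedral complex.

For [Hf(NO₂)(NH₃)₂(py)]³⁺: Each nitro (N-bound nitrite) is −1; ammonia is neutral; pyridine is neutral; balancing the +3 overall charge requires Hf(IV). Group 4 minus oxidation state 4 gives a d⁰ configuration. A d⁰ ion has no crystal-field stabilisation preference between square planar and tetrahedral, so four ligands adopt the sterically favoured tetrahedral geometry. → tetrahedral.
For [Ir(PPh₃)₄]⁺: Triphenylphosphine is neutral; balancing the +1 overall charge requires Ir(I). Group 9 minus oxidation state 1 gives a d⁸ configuration. A 5d d⁸ ion has a large crystal-field splitting; square planar leaves the high-energy d_{x²−y²} orbital empty and maximises CFSE. → square planar.

[Hf(NO₂)(NH₃)₂(py)]³⁺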